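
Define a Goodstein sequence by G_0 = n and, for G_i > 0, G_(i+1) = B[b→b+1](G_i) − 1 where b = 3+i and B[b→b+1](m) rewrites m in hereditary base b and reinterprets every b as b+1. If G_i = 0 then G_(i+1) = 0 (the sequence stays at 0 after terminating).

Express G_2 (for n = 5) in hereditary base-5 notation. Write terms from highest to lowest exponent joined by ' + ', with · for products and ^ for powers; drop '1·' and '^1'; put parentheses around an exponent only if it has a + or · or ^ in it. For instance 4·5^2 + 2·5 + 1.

base 3: 5 = 3 + 2; at 4: 4 + 2 = 6; next = 5
base 4: 5 = 4 + 1; at 5: 5 + 1 = 6; next = 5

5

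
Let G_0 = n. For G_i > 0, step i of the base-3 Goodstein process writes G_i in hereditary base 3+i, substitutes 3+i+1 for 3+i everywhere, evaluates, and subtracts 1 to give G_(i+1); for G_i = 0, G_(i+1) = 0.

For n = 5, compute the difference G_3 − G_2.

0

i=0: 5 = 3 + 2 (b=3); 3→4: 4 + 2 = 6; 6−1 = 5
i=1: 5 = 4 + 1 (b=4); 4→5: 5 + 1 = 6; 6−1 = 5
i=2: 5 = 5 (b=5); 5→6: 6 = 6; 6−1 = 5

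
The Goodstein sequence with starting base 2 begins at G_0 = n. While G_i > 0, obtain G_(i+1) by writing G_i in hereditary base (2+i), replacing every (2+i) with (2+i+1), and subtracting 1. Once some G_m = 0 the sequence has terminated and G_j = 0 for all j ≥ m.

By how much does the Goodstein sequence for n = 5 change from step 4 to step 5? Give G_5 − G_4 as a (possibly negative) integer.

422

(0) 5|_2 = 2^2 + 1 ↦ 3^3 + 1|_3 = 28 ⇒ 27
(1) 27|_3 = 3^3 ↦ 4^4|_4 = 256 ⇒ 255
(2) 255|_4 = 3·4^3 + 3·4^2 + 3·4 + 3 ↦ 3·5^3 + 3·5^2 + 3·5 + 3|_5 = 468 ⇒ 467
(3) 467|_5 = 3·5^3 + 3·5^2 + 3·5 + 2 ↦ 3·6^3 + 3·6^2 + 3·6 + 2|_6 = 776 ⇒ 775
(4) 775|_6 = 3·6^3 + 3·6^2 + 3·6 + 1 ↦ 3·7^3 + 3·7^2 + 3·7 + 1|_7 = 1198 ⇒ 1197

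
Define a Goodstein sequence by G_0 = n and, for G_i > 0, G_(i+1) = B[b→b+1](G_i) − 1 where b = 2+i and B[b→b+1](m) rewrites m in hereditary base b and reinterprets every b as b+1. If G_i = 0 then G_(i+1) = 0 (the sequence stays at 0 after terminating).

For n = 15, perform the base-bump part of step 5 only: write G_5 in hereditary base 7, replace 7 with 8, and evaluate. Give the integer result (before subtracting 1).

150994944

[0] 15 ≡ 2^(2 + 1) + 2^2 + 2 + 1 (base 2). Lift 3: 112. −1: 111.
[1] 111 ≡ 3^(3 + 1) + 3^3 + 3 (base 3). Lift 4: 1284. −1: 1283.
[2] 1283 ≡ 4^(4 + 1) + 4^4 + 3 (base 4). Lift 5: 18753. −1: 18752.
[3] 18752 ≡ 5^(5 + 1) + 5^5 + 2 (base 5). Lift 6: 326594. −1: 326593.
[4] 326593 ≡ 6^(6 + 1) + 6^6 + 1 (base 6). Lift 7: 6588345. −1: 6588344.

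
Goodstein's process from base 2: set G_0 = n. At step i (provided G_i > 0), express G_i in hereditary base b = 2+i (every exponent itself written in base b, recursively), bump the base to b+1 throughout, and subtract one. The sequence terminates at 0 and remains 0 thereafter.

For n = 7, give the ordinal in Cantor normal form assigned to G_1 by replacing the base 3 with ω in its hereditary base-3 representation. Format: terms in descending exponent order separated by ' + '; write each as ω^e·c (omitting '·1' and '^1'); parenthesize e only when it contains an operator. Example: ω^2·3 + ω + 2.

ω^ω + ω

base 2: 7 = 2^2 + 2 + 1; at 3: 3^3 + 3 + 1 = 31; next = 30
base 3: 30 = 3^3 + 3; at 4: 4^4 + 4 = 260; next = 259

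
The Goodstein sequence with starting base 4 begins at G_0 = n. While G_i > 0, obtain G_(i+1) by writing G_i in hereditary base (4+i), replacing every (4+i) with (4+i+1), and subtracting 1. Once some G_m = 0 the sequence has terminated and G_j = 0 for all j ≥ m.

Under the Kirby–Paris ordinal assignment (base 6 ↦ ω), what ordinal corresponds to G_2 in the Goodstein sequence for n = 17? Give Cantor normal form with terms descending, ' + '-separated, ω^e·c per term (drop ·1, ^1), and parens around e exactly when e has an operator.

ω·5 + 5

17 —HB4→ 4^2 + 1 —bump→ 5^2 + 1 = 26 —(−1)→ 25
25 —HB5→ 5^2 —bump→ 6^2 = 36 —(−1)→ 35
35 —HB6→ 5·6 + 5 —bump→ 5·7 + 5 = 40 —(−1)→ 39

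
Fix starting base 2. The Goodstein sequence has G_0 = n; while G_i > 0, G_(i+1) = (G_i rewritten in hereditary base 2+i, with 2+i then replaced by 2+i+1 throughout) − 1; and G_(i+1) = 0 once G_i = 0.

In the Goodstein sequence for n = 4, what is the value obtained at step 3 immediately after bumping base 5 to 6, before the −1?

i=0: 4 = 2^2 (b=2); 2→3: 3^3 = 27; 27−1 = 26
i=1: 26 = 2·3^2 + 2·3 + 2 (b=3); 3→4: 2·4^2 + 2·4 + 2 = 42; 42−1 = 41
i=2: 41 = 2·4^2 + 2·4 + 1 (b=4); 4→5: 2·5^2 + 2·5 + 1 = 61; 61−1 = 60
i=3: 60 = 2·5^2 + 2·5 (b=5); 5→6: 2·6^2 + 2·6 = 84; 84−1 = 83

84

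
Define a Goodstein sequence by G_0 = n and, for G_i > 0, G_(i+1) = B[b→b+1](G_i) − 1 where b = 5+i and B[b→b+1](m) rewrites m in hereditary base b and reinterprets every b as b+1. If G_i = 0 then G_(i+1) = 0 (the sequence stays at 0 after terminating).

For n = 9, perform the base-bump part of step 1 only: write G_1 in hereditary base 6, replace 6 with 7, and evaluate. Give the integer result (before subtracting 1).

step 0: 9 = 5 + 4; sub 6 for 5: 6 + 4; = 10; G_1 = 10−1 = 9
step 1: 9 = 6 + 3; sub 7 for 6: 7 + 3; = 10; G_2 = 10−1 = 9

10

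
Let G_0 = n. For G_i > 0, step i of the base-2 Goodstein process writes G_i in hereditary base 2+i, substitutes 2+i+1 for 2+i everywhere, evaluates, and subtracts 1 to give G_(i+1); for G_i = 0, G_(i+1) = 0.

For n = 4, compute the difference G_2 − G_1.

G_0 = 4. HB_2(4) = 2^2. Bump = 27. G_1 = 26.
G_1 = 26. HB_3(26) = 2·3^2 + 2·3 + 2. Bump = 42. G_2 = 41.

15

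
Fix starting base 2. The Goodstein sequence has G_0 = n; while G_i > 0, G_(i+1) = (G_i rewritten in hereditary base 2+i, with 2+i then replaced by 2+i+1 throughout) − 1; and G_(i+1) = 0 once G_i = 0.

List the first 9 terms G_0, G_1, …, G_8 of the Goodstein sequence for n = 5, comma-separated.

[0] 5 ≡ 2^2 + 1 (base 2). Lift 3: 28. −1: 27.
[1] 27 ≡ 3^3 (base 3). Lift 4: 256. −1: 255.
[2] 255 ≡ 3·4^3 + 3·4^2 + 3·4 + 3 (base 4). Lift 5: 468. −1: 467.
[3] 467 ≡ 3·5^3 + 3·5^2 + 3·5 + 2 (base 5). Lift 6: 776. −1: 775.
[4] 775 ≡ 3·6^3 + 3·6^2 + 3·6 + 1 (base 6). Lift 7: 1198. −1: 1197.
[5] 1197 ≡ 3·7^3 + 3·7^2 + 3·7 (base 7). Lift 8: 1752. −1: 1751.
[6] 1751 ≡ 3·8^3 + 3·8^2 + 2·8 + 7 (base 8). Lift 9: 2455. −1: 2454.
[7] 2454 ≡ 3·9^3 + 3·9^2 + 2·9 + 6 (base 9). Lift 10: 3326. −1: 3325.

5, 27, 255, 467, 775, 1197, 1751, 2454, 3325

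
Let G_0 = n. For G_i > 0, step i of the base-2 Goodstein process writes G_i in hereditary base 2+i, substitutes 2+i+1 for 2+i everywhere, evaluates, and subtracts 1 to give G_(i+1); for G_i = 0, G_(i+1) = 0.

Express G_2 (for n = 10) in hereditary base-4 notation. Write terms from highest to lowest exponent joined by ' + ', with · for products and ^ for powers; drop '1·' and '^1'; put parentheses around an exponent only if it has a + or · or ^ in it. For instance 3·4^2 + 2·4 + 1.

step 0: 10 = 2^(2 + 1) + 2; sub 3 for 2: 3^(3 + 1) + 3; = 84; G_1 = 84−1 = 83
step 1: 83 = 3^(3 + 1) + 2; sub 4 for 3: 4^(4 + 1) + 2; = 1026; G_2 = 1026−1 = 1025

4^(4 + 1) + 1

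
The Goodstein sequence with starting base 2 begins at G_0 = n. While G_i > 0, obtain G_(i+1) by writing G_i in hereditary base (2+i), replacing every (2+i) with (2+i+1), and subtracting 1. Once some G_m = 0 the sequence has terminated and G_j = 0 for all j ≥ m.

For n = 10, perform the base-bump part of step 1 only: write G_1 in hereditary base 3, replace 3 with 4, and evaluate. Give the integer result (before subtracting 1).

G_0 = 10. HB_2(10) = 2^(2 + 1) + 2. Bump = 84. G_1 = 83.
G_1 = 83. HB_3(83) = 3^(3 + 1) + 2. Bump = 1026. G_2 = 1025.

1026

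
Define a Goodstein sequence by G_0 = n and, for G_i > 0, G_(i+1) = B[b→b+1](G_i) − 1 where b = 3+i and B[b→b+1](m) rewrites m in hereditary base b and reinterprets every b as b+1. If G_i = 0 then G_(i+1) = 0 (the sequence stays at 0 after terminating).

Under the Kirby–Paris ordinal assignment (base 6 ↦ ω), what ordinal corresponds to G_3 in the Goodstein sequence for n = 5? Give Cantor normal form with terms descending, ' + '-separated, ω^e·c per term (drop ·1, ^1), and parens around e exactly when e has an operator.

5

5 —HB3→ 3 + 2 —bump→ 4 + 2 = 6 —(−1)→ 5
5 —HB4→ 4 + 1 —bump→ 5 + 1 = 6 —(−1)→ 5
5 —HB5→ 5 —bump→ 6 = 6 —(−1)→ 5
5 —HB6→ 5 —bump→ 5 = 5 —(−1)→ 4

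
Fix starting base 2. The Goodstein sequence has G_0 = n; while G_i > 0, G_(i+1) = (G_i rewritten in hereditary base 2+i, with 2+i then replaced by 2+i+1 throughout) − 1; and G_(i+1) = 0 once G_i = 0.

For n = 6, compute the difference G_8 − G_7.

G_0 = 6. HB_2(6) = 2^2 + 2. Bump = 30. G_1 = 29.
G_1 = 29. HB_3(29) = 3^3 + 2. Bump = 258. G_2 = 257.
G_2 = 257. HB_4(257) = 4^4 + 1. Bump = 3126. G_3 = 3125.
G_3 = 3125. HB_5(3125) = 5^5. Bump = 46656. G_4 = 46655.
G_4 = 46655. HB_6(46655) = 5·6^5 + 5·6^4 + 5·6^3 + 5·6^2 + 5·6 + 5. Bump = 98040. G_5 = 98039.
G_5 = 98039. HB_7(98039) = 5·7^5 + 5·7^4 + 5·7^3 + 5·7^2 + 5·7 + 4. Bump = 187244. G_6 = 187243.
G_6 = 187243. HB_8(187243) = 5·8^5 + 5·8^4 + 5·8^3 + 5·8^2 + 5·8 + 3. Bump = 332148. G_7 = 332147.
G_7 = 332147. HB_9(332147) = 5·9^5 + 5·9^4 + 5·9^3 + 5·9^2 + 5·9 + 2. Bump = 555552. G_8 = 555551.

223404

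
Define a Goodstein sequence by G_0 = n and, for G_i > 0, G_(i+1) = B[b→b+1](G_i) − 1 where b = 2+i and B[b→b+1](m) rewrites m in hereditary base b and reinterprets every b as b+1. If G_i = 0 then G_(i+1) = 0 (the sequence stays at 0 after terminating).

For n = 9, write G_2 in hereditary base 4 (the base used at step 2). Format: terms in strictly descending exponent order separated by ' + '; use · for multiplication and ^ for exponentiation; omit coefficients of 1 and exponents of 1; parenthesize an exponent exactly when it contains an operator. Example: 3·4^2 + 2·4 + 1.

[0] 9 ≡ 2^(2 + 1) + 1 (base 2). Lift 3: 82. −1: 81.
[1] 81 ≡ 3^(3 + 1) (base 3). Lift 4: 1024. −1: 1023.
[2] 1023 ≡ 3·4^4 + 3·4^3 + 3·4^2 + 3·4 + 3 (base 4). Lift 5: 9843. −1: 9842.

3·4^4 + 3·4^3 + 3·4^2 + 3·4 + 3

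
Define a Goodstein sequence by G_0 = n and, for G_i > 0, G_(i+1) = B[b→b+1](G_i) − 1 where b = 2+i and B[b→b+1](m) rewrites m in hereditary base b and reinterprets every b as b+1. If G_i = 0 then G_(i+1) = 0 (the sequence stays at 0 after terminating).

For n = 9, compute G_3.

9842

G_0 = 9. HB_2(9) = 2^(2 + 1) + 1. Bump = 82. G_1 = 81.
G_1 = 81. HB_3(81) = 3^(3 + 1). Bump = 1024. G_2 = 1023.
G_2 = 1023. HB_4(1023) = 3·4^4 + 3·4^3 + 3·4^2 + 3·4 + 3. Bump = 9843. G_3 = 9842.
G_3 = 9842. HB_5(9842) = 3·5^5 + 3·5^3 + 3·5^2 + 3·5 + 2. Bump = 140744. G_4 = 140743.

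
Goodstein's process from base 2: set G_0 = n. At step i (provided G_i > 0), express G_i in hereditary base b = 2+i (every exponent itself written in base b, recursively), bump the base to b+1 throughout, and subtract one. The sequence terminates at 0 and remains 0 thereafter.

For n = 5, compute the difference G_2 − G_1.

228

G_0 = 5. HB_2(5) = 2^2 + 1. Bump = 28. G_1 = 27.
G_1 = 27. HB_3(27) = 3^3. Bump = 256. G_2 = 255.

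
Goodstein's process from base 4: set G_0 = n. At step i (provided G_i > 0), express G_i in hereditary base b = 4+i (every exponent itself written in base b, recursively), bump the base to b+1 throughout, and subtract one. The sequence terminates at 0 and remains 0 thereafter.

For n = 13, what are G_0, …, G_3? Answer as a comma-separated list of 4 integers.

13, 15, 17, 18

i=0: 13 = 3·4 + 1 (b=4); 4→5: 3·5 + 1 = 16; 16−1 = 15
i=1: 15 = 3·5 (b=5); 5→6: 3·6 = 18; 18−1 = 17
i=2: 17 = 2·6 + 5 (b=6); 6→7: 2·7 + 5 = 19; 19−1 = 18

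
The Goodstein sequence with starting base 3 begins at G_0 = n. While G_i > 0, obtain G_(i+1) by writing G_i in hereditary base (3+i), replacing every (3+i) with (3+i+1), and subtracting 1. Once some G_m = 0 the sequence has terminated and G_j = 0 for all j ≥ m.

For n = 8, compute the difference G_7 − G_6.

0

[0] 8 ≡ 2·3 + 2 (base 3). Lift 4: 10. −1: 9.
[1] 9 ≡ 2·4 + 1 (base 4). Lift 5: 11. −1: 10.
[2] 10 ≡ 2·5 (base 5). Lift 6: 12. −1: 11.
[3] 11 ≡ 6 + 5 (base 6). Lift 7: 12. −1: 11.
[4] 11 ≡ 7 + 4 (base 7). Lift 8: 12. −1: 11.
[5] 11 ≡ 8 + 3 (base 8). Lift 9: 12. −1: 11.
[6] 11 ≡ 9 + 2 (base 9). Lift 10: 12. −1: 11.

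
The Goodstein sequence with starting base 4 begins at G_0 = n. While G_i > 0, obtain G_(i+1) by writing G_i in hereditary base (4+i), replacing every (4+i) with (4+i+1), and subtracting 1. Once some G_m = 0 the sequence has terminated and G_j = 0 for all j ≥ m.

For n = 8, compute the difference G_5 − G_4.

0

G_0 = 8. HB_4(8) = 2·4. Bump = 10. G_1 = 9.
G_1 = 9. HB_5(9) = 5 + 4. Bump = 10. G_2 = 9.
G_2 = 9. HB_6(9) = 6 + 3. Bump = 10. G_3 = 9.
G_3 = 9. HB_7(9) = 7 + 2. Bump = 10. G_4 = 9.
G_4 = 9. HB_8(9) = 8 + 1. Bump = 10. G_5 = 9.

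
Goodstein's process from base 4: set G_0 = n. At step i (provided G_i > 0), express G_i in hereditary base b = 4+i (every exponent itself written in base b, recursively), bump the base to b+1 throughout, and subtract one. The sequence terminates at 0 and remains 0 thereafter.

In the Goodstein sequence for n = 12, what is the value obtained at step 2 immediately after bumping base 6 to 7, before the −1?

17

G_0 = 12. HB_4(12) = 3·4. Bump = 15. G_1 = 14.
G_1 = 14. HB_5(14) = 2·5 + 4. Bump = 16. G_2 = 15.
G_2 = 15. HB_6(15) = 2·6 + 3. Bump = 17. G_3 = 16.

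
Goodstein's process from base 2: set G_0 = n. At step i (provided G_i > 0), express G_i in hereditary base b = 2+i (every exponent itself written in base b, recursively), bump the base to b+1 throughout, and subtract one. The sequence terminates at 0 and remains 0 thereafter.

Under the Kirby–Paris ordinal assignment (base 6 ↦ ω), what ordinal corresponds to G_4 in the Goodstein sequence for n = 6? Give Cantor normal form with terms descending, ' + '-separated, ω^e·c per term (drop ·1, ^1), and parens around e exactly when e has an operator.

G_0 = 6. HB_2(6) = 2^2 + 2. Bump = 30. G_1 = 29.
G_1 = 29. HB_3(29) = 3^3 + 2. Bump = 258. G_2 = 257.
G_2 = 257. HB_4(257) = 4^4 + 1. Bump = 3126. G_3 = 3125.
G_3 = 3125. HB_5(3125) = 5^5. Bump = 46656. G_4 = 46655.
G_4 = 46655. HB_6(46655) = 5·6^5 + 5·6^4 + 5·6^3 + 5·6^2 + 5·6 + 5. Bump = 98040. G_5 = 98039.

ω^5·5 + ω^4·5 + ω^3·5 + ω^2·5 + ω·5 + 5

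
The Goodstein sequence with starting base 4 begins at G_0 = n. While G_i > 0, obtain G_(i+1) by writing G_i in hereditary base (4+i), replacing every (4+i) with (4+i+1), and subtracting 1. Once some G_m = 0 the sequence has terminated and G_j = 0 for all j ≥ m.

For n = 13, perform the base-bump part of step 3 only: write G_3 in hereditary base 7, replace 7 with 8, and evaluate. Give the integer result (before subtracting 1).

20

[0] 13 ≡ 3·4 + 1 (base 4). Lift 5: 16. −1: 15.
[1] 15 ≡ 3·5 (base 5). Lift 6: 18. −1: 17.
[2] 17 ≡ 2·6 + 5 (base 6). Lift 7: 19. −1: 18.
[3] 18 ≡ 2·7 + 4 (base 7). Lift 8: 20. −1: 19.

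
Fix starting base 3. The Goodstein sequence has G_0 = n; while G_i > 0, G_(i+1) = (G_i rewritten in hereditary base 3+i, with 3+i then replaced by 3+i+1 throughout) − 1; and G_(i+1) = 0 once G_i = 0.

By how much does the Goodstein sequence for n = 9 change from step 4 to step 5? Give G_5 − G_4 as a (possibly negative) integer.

(0) 9|_3 = 3^2 ↦ 4^2|_4 = 16 ⇒ 15
(1) 15|_4 = 3·4 + 3 ↦ 3·5 + 3|_5 = 18 ⇒ 17
(2) 17|_5 = 3·5 + 2 ↦ 3·6 + 2|_6 = 20 ⇒ 19
(3) 19|_6 = 3·6 + 1 ↦ 3·7 + 1|_7 = 22 ⇒ 21
(4) 21|_7 = 3·7 ↦ 3·8|_8 = 24 ⇒ 23

2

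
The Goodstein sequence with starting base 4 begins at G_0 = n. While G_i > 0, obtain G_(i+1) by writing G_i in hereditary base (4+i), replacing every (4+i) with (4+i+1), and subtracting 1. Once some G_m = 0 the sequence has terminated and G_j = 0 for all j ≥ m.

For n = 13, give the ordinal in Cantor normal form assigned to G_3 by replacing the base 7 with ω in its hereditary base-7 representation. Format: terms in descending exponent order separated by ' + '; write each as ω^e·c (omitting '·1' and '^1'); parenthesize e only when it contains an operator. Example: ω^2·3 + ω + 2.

ω·2 + 4

G_0=13  [base 4] 3·4 + 1  →[4↦5]→  3·5 + 1 = 16  −1 ⇒ G_1=15
G_1=15  [base 5] 3·5  →[5↦6]→  3·6 = 18  −1 ⇒ G_2=17
G_2=17  [base 6] 2·6 + 5  →[6↦7]→  2·7 + 5 = 19  −1 ⇒ G_3=18
G_3=18  [base 7] 2·7 + 4  →[7↦8]→  2·8 + 4 = 20  −1 ⇒ G_4=19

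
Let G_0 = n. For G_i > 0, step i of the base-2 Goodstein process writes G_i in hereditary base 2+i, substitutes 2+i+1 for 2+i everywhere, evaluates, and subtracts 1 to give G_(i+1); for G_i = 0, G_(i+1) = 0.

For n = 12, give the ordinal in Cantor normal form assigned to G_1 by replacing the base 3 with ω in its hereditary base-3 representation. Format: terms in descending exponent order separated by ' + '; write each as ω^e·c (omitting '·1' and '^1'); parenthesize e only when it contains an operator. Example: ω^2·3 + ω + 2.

G_0=12  [base 2] 2^(2 + 1) + 2^2  →[2↦3]→  3^(3 + 1) + 3^3 = 108  −1 ⇒ G_1=107
G_1=107  [base 3] 3^(3 + 1) + 2·3^2 + 2·3 + 2  →[3↦4]→  4^(4 + 1) + 2·4^2 + 2·4 + 2 = 1066  −1 ⇒ G_2=1065

ω^(ω + 1) + ω^2·2 + ω·2 + 2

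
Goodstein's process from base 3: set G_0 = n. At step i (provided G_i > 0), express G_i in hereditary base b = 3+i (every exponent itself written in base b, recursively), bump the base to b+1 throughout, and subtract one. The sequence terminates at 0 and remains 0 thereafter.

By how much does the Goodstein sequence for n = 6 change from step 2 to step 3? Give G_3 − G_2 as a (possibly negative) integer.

0

i=0: 6 = 2·3 (b=3); 3→4: 2·4 = 8; 8−1 = 7
i=1: 7 = 4 + 3 (b=4); 4→5: 5 + 3 = 8; 8−1 = 7
i=2: 7 = 5 + 2 (b=5); 5→6: 6 + 2 = 8; 8−1 = 7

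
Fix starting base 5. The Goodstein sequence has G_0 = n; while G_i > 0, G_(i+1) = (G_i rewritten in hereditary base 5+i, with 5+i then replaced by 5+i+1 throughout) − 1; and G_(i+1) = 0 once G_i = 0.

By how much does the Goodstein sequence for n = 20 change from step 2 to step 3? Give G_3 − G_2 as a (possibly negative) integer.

2

[0] 20 ≡ 4·5 (base 5). Lift 6: 24. −1: 23.
[1] 23 ≡ 3·6 + 5 (base 6). Lift 7: 26. −1: 25.
[2] 25 ≡ 3·7 + 4 (base 7). Lift 8: 28. −1: 27.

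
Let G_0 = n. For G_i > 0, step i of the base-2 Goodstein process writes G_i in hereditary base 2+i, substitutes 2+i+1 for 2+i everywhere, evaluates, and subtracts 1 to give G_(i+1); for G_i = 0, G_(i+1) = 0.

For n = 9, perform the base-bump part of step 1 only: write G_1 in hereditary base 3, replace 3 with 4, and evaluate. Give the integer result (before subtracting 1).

1024

base 2: 9 = 2^(2 + 1) + 1; at 3: 3^(3 + 1) + 1 = 82; next = 81
base 3: 81 = 3^(3 + 1); at 4: 4^(4 + 1) = 1024; next = 1023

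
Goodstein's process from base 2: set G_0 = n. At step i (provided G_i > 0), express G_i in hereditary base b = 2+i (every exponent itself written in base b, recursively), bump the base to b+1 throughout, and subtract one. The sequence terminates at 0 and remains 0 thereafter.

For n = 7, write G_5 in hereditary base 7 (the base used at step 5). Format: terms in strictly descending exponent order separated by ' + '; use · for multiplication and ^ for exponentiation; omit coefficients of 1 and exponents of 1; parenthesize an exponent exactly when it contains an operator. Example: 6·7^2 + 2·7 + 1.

i=0: 7 = 2^2 + 2 + 1 (b=2); 2→3: 3^3 + 3 + 1 = 31; 31−1 = 30
i=1: 30 = 3^3 + 3 (b=3); 3→4: 4^4 + 4 = 260; 260−1 = 259
i=2: 259 = 4^4 + 3 (b=4); 4→5: 5^5 + 3 = 3128; 3128−1 = 3127
i=3: 3127 = 5^5 + 2 (b=5); 5→6: 6^6 + 2 = 46658; 46658−1 = 46657
i=4: 46657 = 6^6 + 1 (b=6); 6→7: 7^7 + 1 = 823544; 823544−1 = 823543
i=5: 823543 = 7^7 (b=7); 7→8: 8^8 = 16777216; 16777216−1 = 16777215

7^7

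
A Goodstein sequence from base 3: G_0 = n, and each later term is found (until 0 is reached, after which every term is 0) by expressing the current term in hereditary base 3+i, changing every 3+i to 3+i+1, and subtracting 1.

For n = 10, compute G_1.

G_0 = 10. HB_3(10) = 3^2 + 1. Bump = 17. G_1 = 16.
G_1 = 16. HB_4(16) = 4^2. Bump = 25. G_2 = 24.

16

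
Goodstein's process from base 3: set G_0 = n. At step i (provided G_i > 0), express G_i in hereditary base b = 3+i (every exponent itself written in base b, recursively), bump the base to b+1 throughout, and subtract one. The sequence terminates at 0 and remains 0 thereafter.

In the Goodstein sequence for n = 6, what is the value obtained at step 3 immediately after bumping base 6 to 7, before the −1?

[0] 6 ≡ 2·3 (base 3). Lift 4: 8. −1: 7.
[1] 7 ≡ 4 + 3 (base 4). Lift 5: 8. −1: 7.
[2] 7 ≡ 5 + 2 (base 5). Lift 6: 8. −1: 7.
[3] 7 ≡ 6 + 1 (base 6). Lift 7: 8. −1: 7.

8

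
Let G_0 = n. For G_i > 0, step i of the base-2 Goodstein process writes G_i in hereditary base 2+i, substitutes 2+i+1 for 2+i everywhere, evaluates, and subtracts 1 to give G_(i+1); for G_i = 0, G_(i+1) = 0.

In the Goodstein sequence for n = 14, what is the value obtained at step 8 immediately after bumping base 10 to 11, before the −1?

3138429262497

step 0: 14 = 2^(2 + 1) + 2^2 + 2; sub 3 for 2: 3^(3 + 1) + 3^3 + 3; = 111; G_1 = 111−1 = 110
step 1: 110 = 3^(3 + 1) + 3^3 + 2; sub 4 for 3: 4^(4 + 1) + 4^4 + 2; = 1282; G_2 = 1282−1 = 1281
step 2: 1281 = 4^(4 + 1) + 4^4 + 1; sub 5 for 4: 5^(5 + 1) + 5^5 + 1; = 18751; G_3 = 18751−1 = 18750
step 3: 18750 = 5^(5 + 1) + 5^5; sub 6 for 5: 6^(6 + 1) + 6^6; = 326592; G_4 = 326592−1 = 326591
step 4: 326591 = 6^(6 + 1) + 5·6^5 + 5·6^4 + 5·6^3 + 5·6^2 + 5·6 + 5; sub 7 for 6: 7^(7 + 1) + 5·7^5 + 5·7^4 + 5·7^3 + 5·7^2 + 5·7 + 5; = 5862841; G_5 = 5862841−1 = 5862840
step 5: 5862840 = 7^(7 + 1) + 5·7^5 + 5·7^4 + 5·7^3 + 5·7^2 + 5·7 + 4; sub 8 for 7: 8^(8 + 1) + 5·8^5 + 5·8^4 + 5·8^3 + 5·8^2 + 5·8 + 4; = 134404972; G_6 = 134404972−1 = 134404971
step 6: 134404971 = 8^(8 + 1) + 5·8^5 + 5·8^4 + 5·8^3 + 5·8^2 + 5·8 + 3; sub 9 for 8: 9^(9 + 1) + 5·9^5 + 5·9^4 + 5·9^3 + 5·9^2 + 5·9 + 3; = 3487116549; G_7 = 3487116549−1 = 3487116548
step 7: 3487116548 = 9^(9 + 1) + 5·9^5 + 5·9^4 + 5·9^3 + 5·9^2 + 5·9 + 2; sub 10 for 9: 10^(10 + 1) + 5·10^5 + 5·10^4 + 5·10^3 + 5·10^2 + 5·10 + 2; = 100000555552; G_8 = 100000555552−1 = 100000555551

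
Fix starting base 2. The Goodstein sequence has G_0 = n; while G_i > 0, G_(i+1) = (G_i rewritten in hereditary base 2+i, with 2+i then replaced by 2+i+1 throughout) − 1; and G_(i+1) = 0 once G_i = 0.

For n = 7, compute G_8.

77777775

7 —HB2→ 2^2 + 2 + 1 —bump→ 3^3 + 3 + 1 = 31 —(−1)→ 30
30 —HB3→ 3^3 + 3 —bump→ 4^4 + 4 = 260 —(−1)→ 259
259 —HB4→ 4^4 + 3 —bump→ 5^5 + 3 = 3128 —(−1)→ 3127
3127 —HB5→ 5^5 + 2 —bump→ 6^6 + 2 = 46658 —(−1)→ 46657
46657 —HB6→ 6^6 + 1 —bump→ 7^7 + 1 = 823544 —(−1)→ 823543
823543 —HB7→ 7^7 —bump→ 8^8 = 16777216 —(−1)→ 16777215
16777215 —HB8→ 7·8^7 + 7·8^6 + 7·8^5 + 7·8^4 + 7·8^3 + 7·8^2 + 7·8 + 7 —bump→ 7·9^7 + 7·9^6 + 7·9^5 + 7·9^4 + 7·9^3 + 7·9^2 + 7·9 + 7 = 37665880 —(−1)→ 37665879
37665879 —HB9→ 7·9^7 + 7·9^6 + 7·9^5 + 7·9^4 + 7·9^3 + 7·9^2 + 7·9 + 6 —bump→ 7·10^7 + 7·10^6 + 7·10^5 + 7·10^4 + 7·10^3 + 7·10^2 + 7·10 + 6 = 77777776 —(−1)→ 77777775
77777775 —HB10→ 7·10^7 + 7·10^6 + 7·10^5 + 7·10^4 + 7·10^3 + 7·10^2 + 7·10 + 5 —bump→ 7·11^7 + 7·11^6 + 7·11^5 + 7·11^4 + 7·11^3 + 7·11^2 + 7·11 + 5 = 150051214 —(−1)→ 150051213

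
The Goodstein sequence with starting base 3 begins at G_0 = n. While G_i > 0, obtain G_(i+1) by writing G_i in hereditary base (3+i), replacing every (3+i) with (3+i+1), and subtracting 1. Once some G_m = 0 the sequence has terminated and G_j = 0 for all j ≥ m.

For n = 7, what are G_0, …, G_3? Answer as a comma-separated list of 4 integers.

7, 8, 9, 9

i=0: 7 = 2·3 + 1 (b=3); 3→4: 2·4 + 1 = 9; 9−1 = 8
i=1: 8 = 2·4 (b=4); 4→5: 2·5 = 10; 10−1 = 9
i=2: 9 = 5 + 4 (b=5); 5→6: 6 + 4 = 10; 10−1 = 9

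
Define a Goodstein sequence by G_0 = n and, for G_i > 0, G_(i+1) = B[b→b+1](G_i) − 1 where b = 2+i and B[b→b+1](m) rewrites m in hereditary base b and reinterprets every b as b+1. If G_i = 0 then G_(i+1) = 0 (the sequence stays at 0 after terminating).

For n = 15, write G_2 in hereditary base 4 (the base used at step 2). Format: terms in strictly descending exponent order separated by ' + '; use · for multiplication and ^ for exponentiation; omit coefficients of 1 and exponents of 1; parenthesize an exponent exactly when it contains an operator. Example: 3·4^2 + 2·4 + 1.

4^(4 + 1) + 4^4 + 3

i=0: 15 = 2^(2 + 1) + 2^2 + 2 + 1 (b=2); 2→3: 3^(3 + 1) + 3^3 + 3 + 1 = 112; 112−1 = 111
i=1: 111 = 3^(3 + 1) + 3^3 + 3 (b=3); 3→4: 4^(4 + 1) + 4^4 + 4 = 1284; 1284−1 = 1283
i=2: 1283 = 4^(4 + 1) + 4^4 + 3 (b=4); 4→5: 5^(5 + 1) + 5^5 + 3 = 18753; 18753−1 = 18752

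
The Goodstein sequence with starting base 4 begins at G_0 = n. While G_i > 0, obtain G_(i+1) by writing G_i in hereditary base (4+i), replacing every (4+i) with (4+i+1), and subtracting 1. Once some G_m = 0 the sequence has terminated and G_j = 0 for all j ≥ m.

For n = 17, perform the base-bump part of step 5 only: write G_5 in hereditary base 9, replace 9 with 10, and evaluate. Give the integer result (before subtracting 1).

base 4: 17 = 4^2 + 1; at 5: 5^2 + 1 = 26; next = 25
base 5: 25 = 5^2; at 6: 6^2 = 36; next = 35
base 6: 35 = 5·6 + 5; at 7: 5·7 + 5 = 40; next = 39
base 7: 39 = 5·7 + 4; at 8: 5·8 + 4 = 44; next = 43
base 8: 43 = 5·8 + 3; at 9: 5·9 + 3 = 48; next = 47
base 9: 47 = 5·9 + 2; at 10: 5·10 + 2 = 52; next = 51

52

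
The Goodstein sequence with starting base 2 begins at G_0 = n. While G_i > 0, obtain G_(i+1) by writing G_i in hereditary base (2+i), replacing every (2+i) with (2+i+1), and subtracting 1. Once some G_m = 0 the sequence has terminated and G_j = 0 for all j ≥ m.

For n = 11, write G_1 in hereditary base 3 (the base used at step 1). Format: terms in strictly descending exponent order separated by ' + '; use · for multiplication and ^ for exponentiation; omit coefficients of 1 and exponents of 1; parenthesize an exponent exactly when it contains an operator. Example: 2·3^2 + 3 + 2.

step 0: 11 = 2^(2 + 1) + 2 + 1; sub 3 for 2: 3^(3 + 1) + 3 + 1; = 85; G_1 = 85−1 = 84
step 1: 84 = 3^(3 + 1) + 3; sub 4 for 3: 4^(4 + 1) + 4; = 1028; G_2 = 1028−1 = 1027

3^(3 + 1) + 3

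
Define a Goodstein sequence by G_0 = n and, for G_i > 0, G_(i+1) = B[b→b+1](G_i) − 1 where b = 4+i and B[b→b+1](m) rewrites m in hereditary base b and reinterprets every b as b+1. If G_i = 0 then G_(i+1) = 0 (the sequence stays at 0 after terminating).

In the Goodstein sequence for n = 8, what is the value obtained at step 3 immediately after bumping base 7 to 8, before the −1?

step 0: 8 = 2·4; sub 5 for 4: 2·5; = 10; G_1 = 10−1 = 9
step 1: 9 = 5 + 4; sub 6 for 5: 6 + 4; = 10; G_2 = 10−1 = 9
step 2: 9 = 6 + 3; sub 7 for 6: 7 + 3; = 10; G_3 = 10−1 = 9

10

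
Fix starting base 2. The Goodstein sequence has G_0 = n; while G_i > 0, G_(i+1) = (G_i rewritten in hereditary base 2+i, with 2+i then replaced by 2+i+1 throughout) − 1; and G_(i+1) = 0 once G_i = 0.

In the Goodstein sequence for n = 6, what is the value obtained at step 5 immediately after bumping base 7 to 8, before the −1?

G_0 = 6. HB_2(6) = 2^2 + 2. Bump = 30. G_1 = 29.
G_1 = 29. HB_3(29) = 3^3 + 2. Bump = 258. G_2 = 257.
G_2 = 257. HB_4(257) = 4^4 + 1. Bump = 3126. G_3 = 3125.
G_3 = 3125. HB_5(3125) = 5^5. Bump = 46656. G_4 = 46655.
G_4 = 46655. HB_6(46655) = 5·6^5 + 5·6^4 + 5·6^3 + 5·6^2 + 5·6 + 5. Bump = 98040. G_5 = 98039.
G_5 = 98039. HB_7(98039) = 5·7^5 + 5·7^4 + 5·7^3 + 5·7^2 + 5·7 + 4. Bump = 187244. G_6 = 187243.

187244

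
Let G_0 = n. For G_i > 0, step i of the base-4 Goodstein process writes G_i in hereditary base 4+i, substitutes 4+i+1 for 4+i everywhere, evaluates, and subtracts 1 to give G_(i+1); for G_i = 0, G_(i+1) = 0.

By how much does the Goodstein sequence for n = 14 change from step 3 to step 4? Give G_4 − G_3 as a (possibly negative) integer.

G_0 = 14. HB_4(14) = 3·4 + 2. Bump = 17. G_1 = 16.
G_1 = 16. HB_5(16) = 3·5 + 1. Bump = 19. G_2 = 18.
G_2 = 18. HB_6(18) = 3·6. Bump = 21. G_3 = 20.
G_3 = 20. HB_7(20) = 2·7 + 6. Bump = 22. G_4 = 21.

1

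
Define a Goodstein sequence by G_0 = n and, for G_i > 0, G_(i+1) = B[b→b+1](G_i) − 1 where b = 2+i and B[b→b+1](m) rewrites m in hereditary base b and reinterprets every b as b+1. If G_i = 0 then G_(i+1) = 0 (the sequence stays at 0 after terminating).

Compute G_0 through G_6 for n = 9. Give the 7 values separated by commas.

9, 81, 1023, 9842, 140743, 2471826, 50333399

step 0: 9 = 2^(2 + 1) + 1; sub 3 for 2: 3^(3 + 1) + 1; = 82; G_1 = 82−1 = 81
step 1: 81 = 3^(3 + 1); sub 4 for 3: 4^(4 + 1); = 1024; G_2 = 1024−1 = 1023
step 2: 1023 = 3·4^4 + 3·4^3 + 3·4^2 + 3·4 + 3; sub 5 for 4: 3·5^5 + 3·5^3 + 3·5^2 + 3·5 + 3; = 9843; G_3 = 9843−1 = 9842
step 3: 9842 = 3·5^5 + 3·5^3 + 3·5^2 + 3·5 + 2; sub 6 for 5: 3·6^6 + 3·6^3 + 3·6^2 + 3·6 + 2; = 140744; G_4 = 140744−1 = 140743
step 4: 140743 = 3·6^6 + 3·6^3 + 3·6^2 + 3·6 + 1; sub 7 for 6: 3·7^7 + 3·7^3 + 3·7^2 + 3·7 + 1; = 2471827; G_5 = 2471827−1 = 2471826
step 5: 2471826 = 3·7^7 + 3·7^3 + 3·7^2 + 3·7; sub 8 for 7: 3·8^8 + 3·8^3 + 3·8^2 + 3·8; = 50333400; G_6 = 50333400−1 = 50333399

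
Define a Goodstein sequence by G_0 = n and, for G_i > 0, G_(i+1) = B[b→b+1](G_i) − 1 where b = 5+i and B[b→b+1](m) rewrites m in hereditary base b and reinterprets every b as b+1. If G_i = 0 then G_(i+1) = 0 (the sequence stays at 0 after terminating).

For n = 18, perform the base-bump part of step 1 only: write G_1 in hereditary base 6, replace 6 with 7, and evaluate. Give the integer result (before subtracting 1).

G_0=18  [base 5] 3·5 + 3  →[5↦6]→  3·6 + 3 = 21  −1 ⇒ G_1=20
G_1=20  [base 6] 3·6 + 2  →[6↦7]→  3·7 + 2 = 23  −1 ⇒ G_2=22

23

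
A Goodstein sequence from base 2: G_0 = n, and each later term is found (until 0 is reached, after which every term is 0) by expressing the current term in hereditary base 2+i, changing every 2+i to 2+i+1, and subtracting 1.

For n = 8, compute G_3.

6310

G_0 = 8. HB_2(8) = 2^(2 + 1). Bump = 81. G_1 = 80.
G_1 = 80. HB_3(80) = 2·3^3 + 2·3^2 + 2·3 + 2. Bump = 554. G_2 = 553.
G_2 = 553. HB_4(553) = 2·4^4 + 2·4^2 + 2·4 + 1. Bump = 6311. G_3 = 6310.
G_3 = 6310. HB_5(6310) = 2·5^5 + 2·5^2 + 2·5. Bump = 93396. G_4 = 93395.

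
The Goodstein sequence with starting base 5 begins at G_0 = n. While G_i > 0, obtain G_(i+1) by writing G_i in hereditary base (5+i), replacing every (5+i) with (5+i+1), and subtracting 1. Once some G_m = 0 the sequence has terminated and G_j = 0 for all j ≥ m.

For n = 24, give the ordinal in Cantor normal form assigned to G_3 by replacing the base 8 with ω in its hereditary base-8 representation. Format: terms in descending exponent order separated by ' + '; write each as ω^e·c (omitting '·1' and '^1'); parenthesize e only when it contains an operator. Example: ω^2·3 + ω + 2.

ω·4 + 1

base 5: 24 = 4·5 + 4; at 6: 4·6 + 4 = 28; next = 27
base 6: 27 = 4·6 + 3; at 7: 4·7 + 3 = 31; next = 30
base 7: 30 = 4·7 + 2; at 8: 4·8 + 2 = 34; next = 33
base 8: 33 = 4·8 + 1; at 9: 4·9 + 1 = 37; next = 36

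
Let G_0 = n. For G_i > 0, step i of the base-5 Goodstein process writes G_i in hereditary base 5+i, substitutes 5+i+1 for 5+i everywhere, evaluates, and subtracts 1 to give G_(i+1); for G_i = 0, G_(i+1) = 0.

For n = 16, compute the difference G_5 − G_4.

16 —HB5→ 3·5 + 1 —bump→ 3·6 + 1 = 19 —(−1)→ 18
18 —HB6→ 3·6 —bump→ 3·7 = 21 —(−1)→ 20
20 —HB7→ 2·7 + 6 —bump→ 2·8 + 6 = 22 —(−1)→ 21
21 —HB8→ 2·8 + 5 —bump→ 2·9 + 5 = 23 —(−1)→ 22
22 —HB9→ 2·9 + 4 —bump→ 2·10 + 4 = 24 —(−1)→ 23

1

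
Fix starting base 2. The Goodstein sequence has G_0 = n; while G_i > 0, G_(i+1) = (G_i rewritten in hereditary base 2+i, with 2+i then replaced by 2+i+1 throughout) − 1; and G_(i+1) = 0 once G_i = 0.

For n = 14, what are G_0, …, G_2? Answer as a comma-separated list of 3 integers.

base 2: 14 = 2^(2 + 1) + 2^2 + 2; at 3: 3^(3 + 1) + 3^3 + 3 = 111; next = 110
base 3: 110 = 3^(3 + 1) + 3^3 + 2; at 4: 4^(4 + 1) + 4^4 + 2 = 1282; next = 1281

14, 110, 1281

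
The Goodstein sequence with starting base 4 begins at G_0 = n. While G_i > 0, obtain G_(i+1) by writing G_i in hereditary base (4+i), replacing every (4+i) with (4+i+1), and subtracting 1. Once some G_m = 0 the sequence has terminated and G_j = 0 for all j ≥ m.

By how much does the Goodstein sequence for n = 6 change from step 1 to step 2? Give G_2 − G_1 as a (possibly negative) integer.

0

i=0: 6 = 4 + 2 (b=4); 4→5: 5 + 2 = 7; 7−1 = 6
i=1: 6 = 5 + 1 (b=5); 5→6: 6 + 1 = 7; 7−1 = 6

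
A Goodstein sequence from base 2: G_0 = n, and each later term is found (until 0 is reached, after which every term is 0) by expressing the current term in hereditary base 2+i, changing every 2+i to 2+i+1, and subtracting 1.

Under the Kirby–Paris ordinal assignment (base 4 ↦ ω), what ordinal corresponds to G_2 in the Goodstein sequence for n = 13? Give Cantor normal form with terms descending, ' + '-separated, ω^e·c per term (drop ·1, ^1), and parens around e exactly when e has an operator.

ω^(ω + 1) + ω^3·3 + ω^2·3 + ω·3 + 3

G_0 = 13. HB_2(13) = 2^(2 + 1) + 2^2 + 1. Bump = 109. G_1 = 108.
G_1 = 108. HB_3(108) = 3^(3 + 1) + 3^3. Bump = 1280. G_2 = 1279.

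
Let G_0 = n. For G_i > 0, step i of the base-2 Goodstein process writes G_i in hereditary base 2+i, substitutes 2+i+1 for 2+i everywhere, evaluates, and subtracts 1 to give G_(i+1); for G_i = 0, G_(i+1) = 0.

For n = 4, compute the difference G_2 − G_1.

15

(0) 4|_2 = 2^2 ↦ 3^3|_3 = 27 ⇒ 26
(1) 26|_3 = 2·3^2 + 2·3 + 2 ↦ 2·4^2 + 2·4 + 2|_4 = 42 ⇒ 41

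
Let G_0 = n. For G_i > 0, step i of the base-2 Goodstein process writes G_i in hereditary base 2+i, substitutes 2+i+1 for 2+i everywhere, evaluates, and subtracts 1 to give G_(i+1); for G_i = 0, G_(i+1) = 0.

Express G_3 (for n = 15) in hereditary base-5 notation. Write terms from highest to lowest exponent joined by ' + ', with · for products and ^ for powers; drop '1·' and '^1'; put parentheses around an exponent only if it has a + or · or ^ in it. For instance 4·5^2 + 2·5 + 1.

(0) 15|_2 = 2^(2 + 1) + 2^2 + 2 + 1 ↦ 3^(3 + 1) + 3^3 + 3 + 1|_3 = 112 ⇒ 111
(1) 111|_3 = 3^(3 + 1) + 3^3 + 3 ↦ 4^(4 + 1) + 4^4 + 4|_4 = 1284 ⇒ 1283
(2) 1283|_4 = 4^(4 + 1) + 4^4 + 3 ↦ 5^(5 + 1) + 5^5 + 3|_5 = 18753 ⇒ 18752

5^(5 + 1) + 5^5 + 2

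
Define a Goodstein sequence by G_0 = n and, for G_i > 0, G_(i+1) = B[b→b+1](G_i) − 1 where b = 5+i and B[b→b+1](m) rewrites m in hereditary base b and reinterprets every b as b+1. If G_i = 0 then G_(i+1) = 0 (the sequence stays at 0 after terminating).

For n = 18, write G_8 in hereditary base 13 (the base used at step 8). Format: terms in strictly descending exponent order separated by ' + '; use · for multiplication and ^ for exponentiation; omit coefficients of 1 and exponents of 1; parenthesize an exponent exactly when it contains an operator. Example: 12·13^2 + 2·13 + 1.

G_0=18  [base 5] 3·5 + 3  →[5↦6]→  3·6 + 3 = 21  −1 ⇒ G_1=20
G_1=20  [base 6] 3·6 + 2  →[6↦7]→  3·7 + 2 = 23  −1 ⇒ G_2=22
G_2=22  [base 7] 3·7 + 1  →[7↦8]→  3·8 + 1 = 25  −1 ⇒ G_3=24
G_3=24  [base 8] 3·8  →[8↦9]→  3·9 = 27  −1 ⇒ G_4=26
G_4=26  [base 9] 2·9 + 8  →[9↦10]→  2·10 + 8 = 28  −1 ⇒ G_5=27
G_5=27  [base 10] 2·10 + 7  →[10↦11]→  2·11 + 7 = 29  −1 ⇒ G_6=28
G_6=28  [base 11] 2·11 + 6  →[11↦12]→  2·12 + 6 = 30  −1 ⇒ G_7=29
G_7=29  [base 12] 2·12 + 5  →[12↦13]→  2·13 + 5 = 31  −1 ⇒ G_8=30
G_8=30  [base 13] 2·13 + 4  →[13↦14]→  2·14 + 4 = 32  −1 ⇒ G_9=31

2·13 + 4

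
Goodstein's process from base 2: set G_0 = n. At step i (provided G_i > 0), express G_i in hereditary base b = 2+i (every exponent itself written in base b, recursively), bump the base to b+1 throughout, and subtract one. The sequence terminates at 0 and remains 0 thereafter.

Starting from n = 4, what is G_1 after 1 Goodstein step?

26

(0) 4|_2 = 2^2 ↦ 3^3|_3 = 27 ⇒ 26
(1) 26|_3 = 2·3^2 + 2·3 + 2 ↦ 2·4^2 + 2·4 + 2|_4 = 42 ⇒ 41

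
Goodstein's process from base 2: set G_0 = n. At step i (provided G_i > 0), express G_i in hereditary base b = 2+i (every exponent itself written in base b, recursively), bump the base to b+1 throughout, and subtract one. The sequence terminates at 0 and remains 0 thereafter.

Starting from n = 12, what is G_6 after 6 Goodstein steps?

G_0=12  [base 2] 2^(2 + 1) + 2^2  →[2↦3]→  3^(3 + 1) + 3^3 = 108  −1 ⇒ G_1=107
G_1=107  [base 3] 3^(3 + 1) + 2·3^2 + 2·3 + 2  →[3↦4]→  4^(4 + 1) + 2·4^2 + 2·4 + 2 = 1066  −1 ⇒ G_2=1065
G_2=1065  [base 4] 4^(4 + 1) + 2·4^2 + 2·4 + 1  →[4↦5]→  5^(5 + 1) + 2·5^2 + 2·5 + 1 = 15686  −1 ⇒ G_3=15685
G_3=15685  [base 5] 5^(5 + 1) + 2·5^2 + 2·5  →[5↦6]→  6^(6 + 1) + 2·6^2 + 2·6 = 280020  −1 ⇒ G_4=280019
G_4=280019  [base 6] 6^(6 + 1) + 2·6^2 + 6 + 5  →[6↦7]→  7^(7 + 1) + 2·7^2 + 7 + 5 = 5764911  −1 ⇒ G_5=5764910
G_5=5764910  [base 7] 7^(7 + 1) + 2·7^2 + 7 + 4  →[7↦8]→  8^(8 + 1) + 2·8^2 + 8 + 4 = 134217868  −1 ⇒ G_6=134217867

134217867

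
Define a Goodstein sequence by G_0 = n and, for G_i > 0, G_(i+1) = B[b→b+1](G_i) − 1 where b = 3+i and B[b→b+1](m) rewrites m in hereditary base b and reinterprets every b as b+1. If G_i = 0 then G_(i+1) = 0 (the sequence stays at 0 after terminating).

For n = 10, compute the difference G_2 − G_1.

8

10 —HB3→ 3^2 + 1 —bump→ 4^2 + 1 = 17 —(−1)→ 16
16 —HB4→ 4^2 —bump→ 5^2 = 25 —(−1)→ 24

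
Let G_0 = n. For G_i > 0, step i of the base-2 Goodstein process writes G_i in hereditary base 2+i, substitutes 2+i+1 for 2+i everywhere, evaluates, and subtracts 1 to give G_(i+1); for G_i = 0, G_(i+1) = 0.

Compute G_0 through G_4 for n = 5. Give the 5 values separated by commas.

5, 27, 255, 467, 775

i=0: 5 = 2^2 + 1 (b=2); 2→3: 3^3 + 1 = 28; 28−1 = 27
i=1: 27 = 3^3 (b=3); 3→4: 4^4 = 256; 256−1 = 255
i=2: 255 = 3·4^3 + 3·4^2 + 3·4 + 3 (b=4); 4→5: 3·5^3 + 3·5^2 + 3·5 + 3 = 468; 468−1 = 467
i=3: 467 = 3·5^3 + 3·5^2 + 3·5 + 2 (b=5); 5→6: 3·6^3 + 3·6^2 + 3·6 + 2 = 776; 776−1 = 775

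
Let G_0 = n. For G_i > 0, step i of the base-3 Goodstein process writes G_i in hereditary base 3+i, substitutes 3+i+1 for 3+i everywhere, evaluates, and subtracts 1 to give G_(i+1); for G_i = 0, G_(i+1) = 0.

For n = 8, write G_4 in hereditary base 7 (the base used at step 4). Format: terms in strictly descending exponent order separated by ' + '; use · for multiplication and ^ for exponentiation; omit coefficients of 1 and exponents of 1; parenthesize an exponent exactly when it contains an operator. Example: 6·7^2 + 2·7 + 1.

[0] 8 ≡ 2·3 + 2 (base 3). Lift 4: 10. −1: 9.
[1] 9 ≡ 2·4 + 1 (base 4). Lift 5: 11. −1: 10.
[2] 10 ≡ 2·5 (base 5). Lift 6: 12. −1: 11.
[3] 11 ≡ 6 + 5 (base 6). Lift 7: 12. −1: 11.

7 + 4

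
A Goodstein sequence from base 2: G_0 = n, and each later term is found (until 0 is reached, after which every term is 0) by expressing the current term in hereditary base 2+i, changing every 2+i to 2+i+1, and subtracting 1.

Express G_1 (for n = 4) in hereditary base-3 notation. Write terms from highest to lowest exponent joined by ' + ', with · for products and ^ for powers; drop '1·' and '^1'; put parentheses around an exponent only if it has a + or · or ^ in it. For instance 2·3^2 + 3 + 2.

(0) 4|_2 = 2^2 ↦ 3^3|_3 = 27 ⇒ 26
(1) 26|_3 = 2·3^2 + 2·3 + 2 ↦ 2·4^2 + 2·4 + 2|_4 = 42 ⇒ 41

2·3^2 + 2·3 + 2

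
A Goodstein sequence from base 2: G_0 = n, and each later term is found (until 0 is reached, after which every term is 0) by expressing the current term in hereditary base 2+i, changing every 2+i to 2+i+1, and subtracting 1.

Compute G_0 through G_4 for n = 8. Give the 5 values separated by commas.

8, 80, 553, 6310, 93395

8 —HB2→ 2^(2 + 1) —bump→ 3^(3 + 1) = 81 —(−1)→ 80
80 —HB3→ 2·3^3 + 2·3^2 + 2·3 + 2 —bump→ 2·4^4 + 2·4^2 + 2·4 + 2 = 554 —(−1)→ 553
553 —HB4→ 2·4^4 + 2·4^2 + 2·4 + 1 —bump→ 2·5^5 + 2·5^2 + 2·5 + 1 = 6311 —(−1)→ 6310
6310 —HB5→ 2·5^5 + 2·5^2 + 2·5 —bump→ 2·6^6 + 2·6^2 + 2·6 = 93396 —(−1)→ 93395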